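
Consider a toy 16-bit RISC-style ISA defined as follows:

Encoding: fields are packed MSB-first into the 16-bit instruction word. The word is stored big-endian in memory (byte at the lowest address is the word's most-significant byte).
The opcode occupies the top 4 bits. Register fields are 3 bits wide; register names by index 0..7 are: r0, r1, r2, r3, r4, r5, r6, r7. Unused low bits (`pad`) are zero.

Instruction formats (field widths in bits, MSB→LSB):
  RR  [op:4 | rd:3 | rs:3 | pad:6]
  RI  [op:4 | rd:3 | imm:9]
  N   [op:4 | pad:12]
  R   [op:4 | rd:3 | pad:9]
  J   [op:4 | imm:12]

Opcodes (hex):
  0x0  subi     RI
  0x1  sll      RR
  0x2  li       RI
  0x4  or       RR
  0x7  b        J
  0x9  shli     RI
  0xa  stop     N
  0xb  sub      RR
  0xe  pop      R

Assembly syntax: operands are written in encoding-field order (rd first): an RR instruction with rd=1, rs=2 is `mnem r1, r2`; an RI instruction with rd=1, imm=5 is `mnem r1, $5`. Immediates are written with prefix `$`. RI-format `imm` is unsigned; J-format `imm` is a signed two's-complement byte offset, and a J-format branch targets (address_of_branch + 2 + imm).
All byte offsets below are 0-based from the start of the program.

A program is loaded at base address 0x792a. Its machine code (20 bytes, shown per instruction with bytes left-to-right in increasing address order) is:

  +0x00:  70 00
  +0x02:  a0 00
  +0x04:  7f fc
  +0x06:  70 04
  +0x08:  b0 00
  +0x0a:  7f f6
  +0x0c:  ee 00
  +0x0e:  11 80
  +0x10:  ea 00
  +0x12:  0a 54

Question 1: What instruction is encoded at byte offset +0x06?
[06] 70 04 → 0x7004
  opcode bits[15:12]=0x7: b/J
  imm: (w>>0)&0xfff=0x4 → $4

b $4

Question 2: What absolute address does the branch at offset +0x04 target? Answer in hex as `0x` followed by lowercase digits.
0x792c

+0x04: 7f fc ⇒ word 0x7ffc (big)
  op=0x7ffc>>12=0x7 ⇒ b (J)
  imm: (w>>0)&0xfff=0xffc (s12→-4) → $-4
  target = base 0x792a + off 0x04 + 2 + imm -4 = 0x792c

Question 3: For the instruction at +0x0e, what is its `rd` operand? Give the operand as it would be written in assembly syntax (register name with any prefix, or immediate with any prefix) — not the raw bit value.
r0

[0e] 11 80 → 0x1180
  op=0x1180>>12=0x1 ⇒ sll (RR)
  rd@[11:9]=0x0 ⇒ r0
  rs@[8:6]=0x6 ⇒ r6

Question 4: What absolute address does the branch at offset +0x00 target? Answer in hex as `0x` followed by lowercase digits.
0x792c

off 0x00: read 70 00 as big → 0x7000
  opcode bits[15:12]=0x7: b/J
  imm: (w>>0)&0xfff=0x0 → $0
  target = base 0x792a + off 0x00 + 2 + imm 0 = 0x792c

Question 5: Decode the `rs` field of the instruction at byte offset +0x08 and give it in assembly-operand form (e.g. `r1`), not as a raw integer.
@+08  big-endian(b0 00) = 0xb000
  opcode bits[15:12]=0xb: sub/RR
  [11:9] rd=0 = r0
  [8:6] rs=0 = r0

r0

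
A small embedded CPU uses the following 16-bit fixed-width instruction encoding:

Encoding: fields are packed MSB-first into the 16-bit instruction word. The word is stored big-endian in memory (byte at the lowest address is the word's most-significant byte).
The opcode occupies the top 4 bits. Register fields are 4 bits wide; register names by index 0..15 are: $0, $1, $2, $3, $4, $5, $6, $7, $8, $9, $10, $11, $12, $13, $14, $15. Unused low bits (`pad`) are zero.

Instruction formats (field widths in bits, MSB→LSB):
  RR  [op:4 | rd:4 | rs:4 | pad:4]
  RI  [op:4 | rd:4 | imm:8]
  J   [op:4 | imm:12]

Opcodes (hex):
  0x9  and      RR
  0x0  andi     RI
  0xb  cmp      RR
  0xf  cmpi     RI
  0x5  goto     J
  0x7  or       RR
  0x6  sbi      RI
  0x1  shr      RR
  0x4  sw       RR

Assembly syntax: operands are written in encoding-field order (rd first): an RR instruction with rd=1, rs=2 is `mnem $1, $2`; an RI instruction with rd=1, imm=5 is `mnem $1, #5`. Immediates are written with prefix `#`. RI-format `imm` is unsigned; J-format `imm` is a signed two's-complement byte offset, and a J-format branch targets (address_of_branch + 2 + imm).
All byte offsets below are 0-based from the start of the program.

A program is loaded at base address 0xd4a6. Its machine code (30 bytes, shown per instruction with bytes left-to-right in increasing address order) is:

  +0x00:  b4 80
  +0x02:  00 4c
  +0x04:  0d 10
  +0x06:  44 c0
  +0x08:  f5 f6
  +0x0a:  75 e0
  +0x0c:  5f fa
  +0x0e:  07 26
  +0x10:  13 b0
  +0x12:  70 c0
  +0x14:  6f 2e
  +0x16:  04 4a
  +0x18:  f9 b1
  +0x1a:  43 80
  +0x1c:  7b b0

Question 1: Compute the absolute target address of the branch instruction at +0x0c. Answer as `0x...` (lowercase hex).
0xd4ae

off 0x0c: read 5f fa as big → 0x5ffa
  opcode bits[15:12]=0x5: goto/J
  imm@[11:0]=0xffa (s12→-6) ⇒ #-6
  target = base 0xd4a6 + off 0x0c + 2 + imm -6 = 0xd4ae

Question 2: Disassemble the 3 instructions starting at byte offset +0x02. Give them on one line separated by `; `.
off 0x02: read 00 4c as big → 0x004c
  opcode bits[15:12]=0x0: andi/RI
  [11:8] rd=0 = $0
  [7:0] imm=76 = #76
off 0x04: read 0d 10 as big → 0x0d10
  opcode bits[15:12]=0x0: andi/RI
  [11:8] rd=13 = $13
  [7:0] imm=16 = #16
off 0x06: read 44 c0 as big → 0x44c0
  opcode bits[15:12]=0x4: sw/RR
  [11:8] rd=4 = $4
  [7:4] rs=12 = $12

andi $0, #76; andi $13, #16; sw $4, $12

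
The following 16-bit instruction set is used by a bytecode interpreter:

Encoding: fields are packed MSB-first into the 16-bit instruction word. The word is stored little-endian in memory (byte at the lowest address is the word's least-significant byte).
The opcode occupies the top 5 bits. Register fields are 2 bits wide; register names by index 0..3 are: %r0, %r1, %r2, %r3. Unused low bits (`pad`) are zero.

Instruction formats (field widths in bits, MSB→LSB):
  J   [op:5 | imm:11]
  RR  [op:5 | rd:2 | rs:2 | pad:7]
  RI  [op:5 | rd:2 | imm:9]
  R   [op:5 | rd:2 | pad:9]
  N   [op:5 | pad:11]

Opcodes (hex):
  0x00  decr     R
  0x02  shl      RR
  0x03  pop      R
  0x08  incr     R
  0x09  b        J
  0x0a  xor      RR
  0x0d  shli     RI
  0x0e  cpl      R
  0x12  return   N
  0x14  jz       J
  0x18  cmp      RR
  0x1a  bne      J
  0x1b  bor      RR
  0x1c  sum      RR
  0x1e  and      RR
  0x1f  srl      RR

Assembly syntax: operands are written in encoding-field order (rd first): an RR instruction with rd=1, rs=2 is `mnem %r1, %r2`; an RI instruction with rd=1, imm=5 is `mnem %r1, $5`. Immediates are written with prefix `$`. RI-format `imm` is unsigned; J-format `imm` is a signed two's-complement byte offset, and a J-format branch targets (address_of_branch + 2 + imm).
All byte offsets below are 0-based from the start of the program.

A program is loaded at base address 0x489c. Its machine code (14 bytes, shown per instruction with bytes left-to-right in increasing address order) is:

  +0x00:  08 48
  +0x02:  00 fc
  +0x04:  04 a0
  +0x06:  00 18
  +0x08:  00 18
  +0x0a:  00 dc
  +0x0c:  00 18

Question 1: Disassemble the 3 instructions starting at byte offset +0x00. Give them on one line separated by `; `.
off 0x00: read 08 48 as little → 0x4808
  op=0x4808>>11=0x9 ⇒ b (J)
  imm: (w>>0)&0x7ff=0x8 → $8
off 0x02: read 00 fc as little → 0xfc00
  op=0xfc00>>11=0x1f ⇒ srl (RR)
  rd: (w>>9)&0x3=0x2 → %r2
  rs: (w>>7)&0x3=0x0 → %r0
off 0x04: read 04 a0 as little → 0xa004
  op=0xa004>>11=0x14 ⇒ jz (J)
  imm: (w>>0)&0x7ff=0x4 → $4

b $8; srl %r2, %r0; jz $4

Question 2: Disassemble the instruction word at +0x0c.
[0c] 00 18 → 0x1800
  op=0x1800>>11=0x3 ⇒ pop (R)
  [10:9] rd=0 = %r0

pop %r0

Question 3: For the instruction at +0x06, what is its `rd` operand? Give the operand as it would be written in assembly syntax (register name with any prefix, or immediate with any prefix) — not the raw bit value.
%r0

[06] 00 18 → 0x1800
  op=0x1800>>11=0x3 ⇒ pop (R)
  rd@[10:9]=0x0 ⇒ %r0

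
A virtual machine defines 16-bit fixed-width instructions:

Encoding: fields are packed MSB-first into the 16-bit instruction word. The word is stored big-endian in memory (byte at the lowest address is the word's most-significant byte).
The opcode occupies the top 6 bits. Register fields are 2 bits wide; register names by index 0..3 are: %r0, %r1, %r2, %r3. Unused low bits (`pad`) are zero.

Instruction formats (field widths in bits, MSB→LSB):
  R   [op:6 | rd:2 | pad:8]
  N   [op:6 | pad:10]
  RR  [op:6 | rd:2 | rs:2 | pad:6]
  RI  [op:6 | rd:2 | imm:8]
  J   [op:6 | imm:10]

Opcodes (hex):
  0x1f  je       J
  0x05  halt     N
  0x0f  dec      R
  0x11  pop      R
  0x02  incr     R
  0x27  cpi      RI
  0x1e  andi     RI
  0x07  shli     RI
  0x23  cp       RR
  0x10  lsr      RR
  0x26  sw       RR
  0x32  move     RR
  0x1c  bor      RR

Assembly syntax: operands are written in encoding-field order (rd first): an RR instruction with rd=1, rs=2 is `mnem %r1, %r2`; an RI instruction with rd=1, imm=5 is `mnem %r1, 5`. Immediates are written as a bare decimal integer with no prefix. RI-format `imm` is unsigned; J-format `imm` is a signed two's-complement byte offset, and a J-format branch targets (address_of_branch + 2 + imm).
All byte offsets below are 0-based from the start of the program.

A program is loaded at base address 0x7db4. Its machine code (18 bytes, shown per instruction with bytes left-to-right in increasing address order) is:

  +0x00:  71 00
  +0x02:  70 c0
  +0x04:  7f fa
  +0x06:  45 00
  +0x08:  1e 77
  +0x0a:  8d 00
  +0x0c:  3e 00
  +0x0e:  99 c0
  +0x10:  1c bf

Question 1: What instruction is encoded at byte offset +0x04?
je -6

+0x04: 7f fa ⇒ word 0x7ffa (big)
  opcode bits[15:10]=0x1f: je/J
  [9:0] imm=1018 (s10→-6) = -6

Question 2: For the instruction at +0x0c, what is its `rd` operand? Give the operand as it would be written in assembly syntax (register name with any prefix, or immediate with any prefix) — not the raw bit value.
off 0x0c: read 3e 00 as big → 0x3e00
  top 6b → 0xf → dec [R]
  rd@[9:8]=0x2 ⇒ %r2

%r2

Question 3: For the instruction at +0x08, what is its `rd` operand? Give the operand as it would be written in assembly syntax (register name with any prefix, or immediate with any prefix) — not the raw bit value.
%r2

@+08  big-endian(1e 77) = 0x1e77
  opcode bits[15:10]=0x7: shli/RI
  [9:8] rd=2 = %r2
  [7:0] imm=119 = 119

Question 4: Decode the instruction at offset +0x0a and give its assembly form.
cp %r1, %r0

[0a] 8d 00 → 0x8d00
  op=0x8d00>>10=0x23 ⇒ cp (RR)
  [9:8] rd=1 = %r1
  [7:6] rs=0 = %r0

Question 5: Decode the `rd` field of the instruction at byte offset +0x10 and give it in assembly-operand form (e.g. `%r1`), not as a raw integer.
off 0x10: read 1c bf as big → 0x1cbf
  opcode bits[15:10]=0x7: shli/RI
  rd@[9:8]=0x0 ⇒ %r0
  imm@[7:0]=0xbf ⇒ 191

%r0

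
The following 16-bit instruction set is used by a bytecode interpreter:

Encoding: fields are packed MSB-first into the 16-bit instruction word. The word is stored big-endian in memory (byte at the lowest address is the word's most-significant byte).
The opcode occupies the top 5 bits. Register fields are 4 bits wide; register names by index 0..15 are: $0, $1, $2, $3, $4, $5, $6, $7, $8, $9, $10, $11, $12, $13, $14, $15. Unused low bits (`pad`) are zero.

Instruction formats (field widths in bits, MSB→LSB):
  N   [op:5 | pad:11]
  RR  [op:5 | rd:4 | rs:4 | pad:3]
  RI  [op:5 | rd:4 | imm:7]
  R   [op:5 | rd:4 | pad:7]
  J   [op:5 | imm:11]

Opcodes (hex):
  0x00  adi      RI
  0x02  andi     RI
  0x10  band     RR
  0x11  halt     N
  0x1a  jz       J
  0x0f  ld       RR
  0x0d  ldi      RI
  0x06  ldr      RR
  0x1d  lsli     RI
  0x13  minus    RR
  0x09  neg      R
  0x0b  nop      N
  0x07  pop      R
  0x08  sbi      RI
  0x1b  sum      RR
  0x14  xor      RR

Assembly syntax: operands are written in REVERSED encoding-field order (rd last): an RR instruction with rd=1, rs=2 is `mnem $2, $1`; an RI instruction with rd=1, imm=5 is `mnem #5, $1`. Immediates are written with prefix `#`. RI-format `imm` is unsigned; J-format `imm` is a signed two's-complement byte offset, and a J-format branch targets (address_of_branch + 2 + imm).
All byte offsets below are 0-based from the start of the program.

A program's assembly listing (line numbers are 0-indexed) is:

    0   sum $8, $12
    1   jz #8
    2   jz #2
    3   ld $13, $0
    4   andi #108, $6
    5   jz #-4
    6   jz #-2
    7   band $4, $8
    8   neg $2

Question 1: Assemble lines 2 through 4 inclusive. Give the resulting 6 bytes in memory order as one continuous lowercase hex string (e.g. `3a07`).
d0027868136c

line 2 (jz): pack op=0x1a:5|imm=2:11 = 0xd002; big→ d0 02
line 3 (ld): pack op=0xf:5|rd=0:4|rs=13:4|pad=0:3 = 0x7868; big→ 78 68
line 4 (andi): pack op=0x2:5|rd=6:4|imm=108:7 = 0x136c; big→ 13 6c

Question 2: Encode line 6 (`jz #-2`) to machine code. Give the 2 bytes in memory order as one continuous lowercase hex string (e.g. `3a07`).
d7fe

L6: jz op=0x1a:5|imm=-2:11 ⇒ 0xd7fe ⇒ big d7 fe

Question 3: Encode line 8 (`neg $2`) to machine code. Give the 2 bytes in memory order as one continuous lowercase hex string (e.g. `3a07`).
8. neg fields op=0x9:5|rd=2:4|pad=0:7 → word 4900h → 49 00

4900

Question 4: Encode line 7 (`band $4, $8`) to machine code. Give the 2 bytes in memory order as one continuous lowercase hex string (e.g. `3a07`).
L7: band op=0x10:5|rd=8:4|rs=4:4|pad=0:3 ⇒ 0x8420 ⇒ big 84 20

8420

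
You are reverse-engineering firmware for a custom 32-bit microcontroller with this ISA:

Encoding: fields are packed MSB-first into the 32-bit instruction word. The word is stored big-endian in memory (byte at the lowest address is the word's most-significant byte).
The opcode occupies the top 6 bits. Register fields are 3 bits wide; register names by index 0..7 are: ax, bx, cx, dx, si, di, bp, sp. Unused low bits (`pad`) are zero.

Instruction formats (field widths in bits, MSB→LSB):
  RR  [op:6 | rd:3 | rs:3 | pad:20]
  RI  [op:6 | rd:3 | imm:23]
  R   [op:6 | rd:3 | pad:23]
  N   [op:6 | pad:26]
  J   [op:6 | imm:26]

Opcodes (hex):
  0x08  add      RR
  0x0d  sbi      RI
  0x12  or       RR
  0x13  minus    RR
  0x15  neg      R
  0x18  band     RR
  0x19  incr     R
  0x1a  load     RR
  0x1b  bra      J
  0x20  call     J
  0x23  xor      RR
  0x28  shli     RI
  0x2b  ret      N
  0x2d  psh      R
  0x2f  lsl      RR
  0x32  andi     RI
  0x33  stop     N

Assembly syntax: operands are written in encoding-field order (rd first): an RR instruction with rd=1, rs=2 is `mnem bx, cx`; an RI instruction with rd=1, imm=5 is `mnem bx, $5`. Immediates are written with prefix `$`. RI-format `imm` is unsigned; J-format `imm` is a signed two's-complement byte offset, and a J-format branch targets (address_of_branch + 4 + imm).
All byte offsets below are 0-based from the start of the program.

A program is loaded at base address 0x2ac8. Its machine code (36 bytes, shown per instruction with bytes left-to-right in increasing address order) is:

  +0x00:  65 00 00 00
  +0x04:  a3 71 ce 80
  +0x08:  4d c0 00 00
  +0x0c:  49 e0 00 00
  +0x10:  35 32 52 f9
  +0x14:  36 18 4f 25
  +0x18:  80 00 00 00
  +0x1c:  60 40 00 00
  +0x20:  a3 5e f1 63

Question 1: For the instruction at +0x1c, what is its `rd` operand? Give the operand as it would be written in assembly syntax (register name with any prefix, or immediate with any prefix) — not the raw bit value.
ax

@+1c  big-endian(60 40 00 00) = 0x60400000
  top 6b → 0x18 → band [RR]
  rd@[25:23]=0x0 ⇒ ax
  rs@[22:20]=0x4 ⇒ si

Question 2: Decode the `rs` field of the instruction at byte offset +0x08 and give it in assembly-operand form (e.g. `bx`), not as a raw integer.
si

off 0x08: read 4d c0 00 00 as big → 0x4dc00000
  opcode bits[31:26]=0x13: minus/RR
  rd: (w>>23)&0x7=0x3 → dx
  rs: (w>>20)&0x7=0x4 → si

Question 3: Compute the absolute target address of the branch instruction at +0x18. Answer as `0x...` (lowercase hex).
0x2ae4

+0x18: 80 00 00 00 ⇒ word 0x80000000 (big)
  top 6b → 0x20 → call [J]
  imm@[25:0]=0x0 ⇒ $0
  target = base 0x2ac8 + off 0x18 + 4 + imm 0 = 0x2ae4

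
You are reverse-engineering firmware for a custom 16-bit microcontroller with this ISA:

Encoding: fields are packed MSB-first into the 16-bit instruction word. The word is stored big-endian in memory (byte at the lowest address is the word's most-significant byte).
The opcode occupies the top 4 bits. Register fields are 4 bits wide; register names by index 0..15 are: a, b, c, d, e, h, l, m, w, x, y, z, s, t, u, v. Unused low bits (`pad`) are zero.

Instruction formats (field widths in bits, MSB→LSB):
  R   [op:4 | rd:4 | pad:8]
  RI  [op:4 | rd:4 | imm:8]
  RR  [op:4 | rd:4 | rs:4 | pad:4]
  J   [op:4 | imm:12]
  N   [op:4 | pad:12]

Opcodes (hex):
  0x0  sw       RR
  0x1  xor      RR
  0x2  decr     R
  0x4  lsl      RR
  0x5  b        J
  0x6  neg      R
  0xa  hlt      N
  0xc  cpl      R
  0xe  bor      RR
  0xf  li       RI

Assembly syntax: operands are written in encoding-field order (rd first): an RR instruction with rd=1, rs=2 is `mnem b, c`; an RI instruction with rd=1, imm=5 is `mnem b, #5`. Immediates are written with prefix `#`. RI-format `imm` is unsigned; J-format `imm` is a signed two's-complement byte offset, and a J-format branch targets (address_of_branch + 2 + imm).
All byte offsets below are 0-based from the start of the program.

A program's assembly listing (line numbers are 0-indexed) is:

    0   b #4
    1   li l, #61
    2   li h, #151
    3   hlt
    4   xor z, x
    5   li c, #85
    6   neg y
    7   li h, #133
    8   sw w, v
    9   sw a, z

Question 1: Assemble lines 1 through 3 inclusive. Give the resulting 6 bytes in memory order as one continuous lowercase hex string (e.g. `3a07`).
f63df597a000

1. li fields op=0xf:4|rd=6:4|imm=61:8 → word f63dh → f6 3d
2. li fields op=0xf:4|rd=5:4|imm=151:8 → word f597h → f5 97
3. hlt fields op=0xa:4|pad=0:12 → word a000h → a0 00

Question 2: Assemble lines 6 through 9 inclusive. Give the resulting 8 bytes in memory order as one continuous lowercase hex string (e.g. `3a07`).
6a00f58508f000b0

6. neg fields op=0x6:4|rd=10:4|pad=0:8 → word 6a00h → 6a 00
7. li fields op=0xf:4|rd=5:4|imm=133:8 → word f585h → f5 85
8. sw fields op=0x0:4|rd=8:4|rs=15:4|pad=0:4 → word 08f0h → 08 f0
9. sw fields op=0x0:4|rd=0:4|rs=11:4|pad=0:4 → word 00b0h → 00 b0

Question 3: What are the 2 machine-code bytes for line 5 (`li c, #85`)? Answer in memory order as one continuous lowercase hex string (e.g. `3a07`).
f255

line 5 (li): pack op=0xf:4|rd=2:4|imm=85:8 = 0xf255; big→ f2 55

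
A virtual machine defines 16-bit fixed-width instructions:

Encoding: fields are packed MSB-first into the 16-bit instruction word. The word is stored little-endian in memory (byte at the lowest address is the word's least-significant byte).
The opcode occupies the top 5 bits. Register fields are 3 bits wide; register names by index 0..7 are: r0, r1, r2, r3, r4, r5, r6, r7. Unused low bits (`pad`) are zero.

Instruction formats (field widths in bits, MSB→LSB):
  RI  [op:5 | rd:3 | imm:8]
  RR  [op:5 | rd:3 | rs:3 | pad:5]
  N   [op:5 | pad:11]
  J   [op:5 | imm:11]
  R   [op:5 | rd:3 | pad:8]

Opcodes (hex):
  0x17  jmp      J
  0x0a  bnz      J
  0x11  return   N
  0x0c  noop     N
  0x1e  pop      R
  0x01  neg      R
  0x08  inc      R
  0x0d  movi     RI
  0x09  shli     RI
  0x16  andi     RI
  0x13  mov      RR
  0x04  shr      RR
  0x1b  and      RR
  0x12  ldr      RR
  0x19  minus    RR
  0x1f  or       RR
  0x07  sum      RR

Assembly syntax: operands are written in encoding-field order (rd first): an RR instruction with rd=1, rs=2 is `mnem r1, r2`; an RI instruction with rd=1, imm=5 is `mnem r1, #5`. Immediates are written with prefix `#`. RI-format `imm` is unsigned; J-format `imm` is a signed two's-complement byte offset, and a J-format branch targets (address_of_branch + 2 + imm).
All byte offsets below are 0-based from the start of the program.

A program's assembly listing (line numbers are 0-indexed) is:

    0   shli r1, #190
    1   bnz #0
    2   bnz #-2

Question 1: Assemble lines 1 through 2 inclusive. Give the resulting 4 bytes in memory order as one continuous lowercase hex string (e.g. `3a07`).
line 1 (bnz): pack op=0xa:5|imm=0:11 = 0x5000; little→ 00 50
line 2 (bnz): pack op=0xa:5|imm=-2:11 = 0x57fe; little→ fe 57

0050fe57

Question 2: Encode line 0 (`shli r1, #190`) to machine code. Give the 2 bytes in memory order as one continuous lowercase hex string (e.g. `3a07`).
be49

0. shli fields op=0x9:5|rd=1:3|imm=190:8 → word 49beh → be 49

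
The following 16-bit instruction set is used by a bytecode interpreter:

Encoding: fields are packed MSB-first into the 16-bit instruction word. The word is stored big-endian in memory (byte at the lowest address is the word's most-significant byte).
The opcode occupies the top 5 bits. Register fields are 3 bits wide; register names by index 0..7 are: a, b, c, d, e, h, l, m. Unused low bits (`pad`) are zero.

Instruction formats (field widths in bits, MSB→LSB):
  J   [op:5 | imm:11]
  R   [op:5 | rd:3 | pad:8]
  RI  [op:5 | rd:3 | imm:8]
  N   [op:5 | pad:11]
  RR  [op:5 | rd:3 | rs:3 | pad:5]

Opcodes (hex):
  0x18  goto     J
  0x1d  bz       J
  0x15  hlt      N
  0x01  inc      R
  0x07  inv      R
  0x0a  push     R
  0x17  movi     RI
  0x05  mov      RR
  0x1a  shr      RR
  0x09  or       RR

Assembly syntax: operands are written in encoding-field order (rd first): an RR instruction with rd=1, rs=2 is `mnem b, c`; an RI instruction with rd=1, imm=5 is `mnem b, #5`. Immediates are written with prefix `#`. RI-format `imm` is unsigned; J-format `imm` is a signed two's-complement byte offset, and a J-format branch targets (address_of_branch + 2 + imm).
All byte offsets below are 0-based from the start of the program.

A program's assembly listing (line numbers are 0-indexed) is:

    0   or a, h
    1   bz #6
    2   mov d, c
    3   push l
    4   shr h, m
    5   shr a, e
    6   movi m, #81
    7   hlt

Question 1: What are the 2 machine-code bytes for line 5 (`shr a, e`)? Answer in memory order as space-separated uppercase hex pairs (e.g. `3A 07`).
line 5 (shr): pack op=0x1a:5|rd=0:3|rs=4:3|pad=0:5 = 0xd080; big→ d0 80

D0 80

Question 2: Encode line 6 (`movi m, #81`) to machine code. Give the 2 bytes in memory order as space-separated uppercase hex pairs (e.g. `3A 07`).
line 6 (movi): pack op=0x17:5|rd=7:3|imm=81:8 = 0xbf51; big→ bf 51

BF 51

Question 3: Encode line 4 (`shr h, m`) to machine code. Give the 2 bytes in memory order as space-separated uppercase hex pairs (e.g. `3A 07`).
D5 E0

L4: shr op=0x1a:5|rd=5:3|rs=7:3|pad=0:5 ⇒ 0xd5e0 ⇒ big d5 e0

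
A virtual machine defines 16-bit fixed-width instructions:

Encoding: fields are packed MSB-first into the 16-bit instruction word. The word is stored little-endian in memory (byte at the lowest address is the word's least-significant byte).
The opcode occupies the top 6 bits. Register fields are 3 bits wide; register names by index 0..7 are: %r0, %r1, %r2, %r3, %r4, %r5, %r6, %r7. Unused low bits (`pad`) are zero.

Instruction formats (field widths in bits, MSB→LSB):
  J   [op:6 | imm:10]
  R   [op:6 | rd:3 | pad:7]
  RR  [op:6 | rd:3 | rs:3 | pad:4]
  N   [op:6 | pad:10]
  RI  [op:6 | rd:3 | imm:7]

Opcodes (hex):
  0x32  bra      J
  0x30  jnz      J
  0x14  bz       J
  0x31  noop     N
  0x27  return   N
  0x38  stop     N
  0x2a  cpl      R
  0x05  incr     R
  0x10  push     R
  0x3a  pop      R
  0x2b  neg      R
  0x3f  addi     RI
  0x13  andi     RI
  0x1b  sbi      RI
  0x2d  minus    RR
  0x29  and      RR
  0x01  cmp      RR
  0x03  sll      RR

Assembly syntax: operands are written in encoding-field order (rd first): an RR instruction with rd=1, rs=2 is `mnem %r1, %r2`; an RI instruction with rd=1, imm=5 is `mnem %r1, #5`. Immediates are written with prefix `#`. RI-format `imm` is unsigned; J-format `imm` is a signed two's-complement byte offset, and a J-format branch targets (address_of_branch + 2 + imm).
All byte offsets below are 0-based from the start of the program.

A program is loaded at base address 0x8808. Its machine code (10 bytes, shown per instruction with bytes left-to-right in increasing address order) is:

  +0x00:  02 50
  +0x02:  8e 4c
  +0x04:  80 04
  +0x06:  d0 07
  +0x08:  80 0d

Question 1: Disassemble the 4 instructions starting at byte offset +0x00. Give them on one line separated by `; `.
off 0x00: read 02 50 as little → 0x5002
  op=0x5002>>10=0x14 ⇒ bz (J)
  [9:0] imm=2 = #2
off 0x02: read 8e 4c as little → 0x4c8e
  op=0x4c8e>>10=0x13 ⇒ andi (RI)
  [9:7] rd=1 = %r1
  [6:0] imm=14 = #14
off 0x04: read 80 04 as little → 0x0480
  op=0x0480>>10=0x1 ⇒ cmp (RR)
  [9:7] rd=1 = %r1
  [6:4] rs=0 = %r0
off 0x06: read d0 07 as little → 0x07d0
  op=0x07d0>>10=0x1 ⇒ cmp (RR)
  [9:7] rd=7 = %r7
  [6:4] rs=5 = %r5

bz #2; andi %r1, #14; cmp %r1, %r0; cmp %r7, %r5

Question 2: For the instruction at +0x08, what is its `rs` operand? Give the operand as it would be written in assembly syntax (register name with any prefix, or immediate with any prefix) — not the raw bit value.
%r0

@+08  little-endian(80 0d) = 0x0d80
  opcode bits[15:10]=0x3: sll/RR
  rd@[9:7]=0x3 ⇒ %r3
  rs@[6:4]=0x0 ⇒ %r0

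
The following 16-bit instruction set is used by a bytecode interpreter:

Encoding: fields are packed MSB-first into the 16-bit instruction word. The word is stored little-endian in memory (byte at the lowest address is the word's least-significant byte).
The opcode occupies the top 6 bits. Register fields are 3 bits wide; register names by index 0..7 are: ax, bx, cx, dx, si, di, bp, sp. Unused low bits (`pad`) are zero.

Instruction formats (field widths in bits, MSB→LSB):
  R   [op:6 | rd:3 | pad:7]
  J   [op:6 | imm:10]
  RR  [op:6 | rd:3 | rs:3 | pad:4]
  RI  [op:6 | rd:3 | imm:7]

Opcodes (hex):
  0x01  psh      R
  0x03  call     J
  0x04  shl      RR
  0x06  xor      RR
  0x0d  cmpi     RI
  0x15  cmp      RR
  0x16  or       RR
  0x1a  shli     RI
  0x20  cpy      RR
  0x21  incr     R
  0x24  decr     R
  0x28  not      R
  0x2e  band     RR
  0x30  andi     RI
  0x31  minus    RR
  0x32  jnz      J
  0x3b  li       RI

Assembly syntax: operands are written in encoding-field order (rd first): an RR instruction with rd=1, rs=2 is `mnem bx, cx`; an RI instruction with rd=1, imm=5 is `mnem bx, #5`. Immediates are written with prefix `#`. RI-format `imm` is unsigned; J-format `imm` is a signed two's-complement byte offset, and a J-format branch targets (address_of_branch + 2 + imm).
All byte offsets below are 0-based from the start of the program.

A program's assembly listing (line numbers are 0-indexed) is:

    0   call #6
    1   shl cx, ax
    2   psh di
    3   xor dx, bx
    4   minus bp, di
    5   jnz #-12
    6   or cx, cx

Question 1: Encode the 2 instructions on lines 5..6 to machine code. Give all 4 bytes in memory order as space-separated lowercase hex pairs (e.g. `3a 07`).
line 5 (jnz): pack op=0x32:6|imm=-12:10 = 0xcbf4; little→ f4 cb
line 6 (or): pack op=0x16:6|rd=2:3|rs=2:3|pad=0:4 = 0x5920; little→ 20 59

f4 cb 20 59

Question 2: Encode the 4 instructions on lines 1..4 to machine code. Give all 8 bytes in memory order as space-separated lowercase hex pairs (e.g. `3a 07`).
00 11 80 06 90 19 50 c7

L1: shl op=0x4:6|rd=2:3|rs=0:3|pad=0:4 ⇒ 0x1100 ⇒ little 00 11
L2: psh op=0x1:6|rd=5:3|pad=0:7 ⇒ 0x0680 ⇒ little 80 06
L3: xor op=0x6:6|rd=3:3|rs=1:3|pad=0:4 ⇒ 0x1990 ⇒ little 90 19
L4: minus op=0x31:6|rd=6:3|rs=5:3|pad=0:4 ⇒ 0xc750 ⇒ little 50 c7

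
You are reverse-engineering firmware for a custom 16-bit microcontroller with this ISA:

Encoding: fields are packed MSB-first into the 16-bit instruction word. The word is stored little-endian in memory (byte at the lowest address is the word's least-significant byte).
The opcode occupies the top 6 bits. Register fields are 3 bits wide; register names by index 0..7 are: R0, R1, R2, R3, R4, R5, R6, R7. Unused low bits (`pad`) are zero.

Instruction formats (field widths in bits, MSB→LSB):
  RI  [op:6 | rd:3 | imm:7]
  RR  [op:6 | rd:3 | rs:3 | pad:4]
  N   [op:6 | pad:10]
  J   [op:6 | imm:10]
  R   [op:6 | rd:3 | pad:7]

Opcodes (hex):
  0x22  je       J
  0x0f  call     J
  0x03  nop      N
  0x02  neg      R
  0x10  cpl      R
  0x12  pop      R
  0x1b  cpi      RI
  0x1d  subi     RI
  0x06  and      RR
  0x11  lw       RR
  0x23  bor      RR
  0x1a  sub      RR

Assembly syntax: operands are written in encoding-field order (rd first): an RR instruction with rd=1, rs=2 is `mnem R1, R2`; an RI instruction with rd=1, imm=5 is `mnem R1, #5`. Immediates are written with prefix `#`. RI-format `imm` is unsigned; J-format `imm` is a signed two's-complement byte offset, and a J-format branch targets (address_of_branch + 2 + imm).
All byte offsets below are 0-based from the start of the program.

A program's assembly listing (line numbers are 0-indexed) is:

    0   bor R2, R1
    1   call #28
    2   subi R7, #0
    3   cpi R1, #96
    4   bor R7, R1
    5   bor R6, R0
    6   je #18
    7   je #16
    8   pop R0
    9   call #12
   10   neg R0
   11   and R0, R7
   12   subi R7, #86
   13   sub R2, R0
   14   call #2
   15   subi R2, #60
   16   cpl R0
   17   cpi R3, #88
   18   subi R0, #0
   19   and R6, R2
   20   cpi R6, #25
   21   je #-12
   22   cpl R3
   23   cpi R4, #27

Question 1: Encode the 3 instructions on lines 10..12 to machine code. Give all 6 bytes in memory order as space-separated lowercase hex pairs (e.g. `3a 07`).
L10: neg op=0x2:6|rd=0:3|pad=0:7 ⇒ 0x0800 ⇒ little 00 08
L11: and op=0x6:6|rd=0:3|rs=7:3|pad=0:4 ⇒ 0x1870 ⇒ little 70 18
L12: subi op=0x1d:6|rd=7:3|imm=86:7 ⇒ 0x77d6 ⇒ little d6 77

00 08 70 18 d6 77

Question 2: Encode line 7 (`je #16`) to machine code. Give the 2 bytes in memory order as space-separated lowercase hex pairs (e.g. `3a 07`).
10 88

line 7 (je): pack op=0x22:6|imm=16:10 = 0x8810; little→ 10 88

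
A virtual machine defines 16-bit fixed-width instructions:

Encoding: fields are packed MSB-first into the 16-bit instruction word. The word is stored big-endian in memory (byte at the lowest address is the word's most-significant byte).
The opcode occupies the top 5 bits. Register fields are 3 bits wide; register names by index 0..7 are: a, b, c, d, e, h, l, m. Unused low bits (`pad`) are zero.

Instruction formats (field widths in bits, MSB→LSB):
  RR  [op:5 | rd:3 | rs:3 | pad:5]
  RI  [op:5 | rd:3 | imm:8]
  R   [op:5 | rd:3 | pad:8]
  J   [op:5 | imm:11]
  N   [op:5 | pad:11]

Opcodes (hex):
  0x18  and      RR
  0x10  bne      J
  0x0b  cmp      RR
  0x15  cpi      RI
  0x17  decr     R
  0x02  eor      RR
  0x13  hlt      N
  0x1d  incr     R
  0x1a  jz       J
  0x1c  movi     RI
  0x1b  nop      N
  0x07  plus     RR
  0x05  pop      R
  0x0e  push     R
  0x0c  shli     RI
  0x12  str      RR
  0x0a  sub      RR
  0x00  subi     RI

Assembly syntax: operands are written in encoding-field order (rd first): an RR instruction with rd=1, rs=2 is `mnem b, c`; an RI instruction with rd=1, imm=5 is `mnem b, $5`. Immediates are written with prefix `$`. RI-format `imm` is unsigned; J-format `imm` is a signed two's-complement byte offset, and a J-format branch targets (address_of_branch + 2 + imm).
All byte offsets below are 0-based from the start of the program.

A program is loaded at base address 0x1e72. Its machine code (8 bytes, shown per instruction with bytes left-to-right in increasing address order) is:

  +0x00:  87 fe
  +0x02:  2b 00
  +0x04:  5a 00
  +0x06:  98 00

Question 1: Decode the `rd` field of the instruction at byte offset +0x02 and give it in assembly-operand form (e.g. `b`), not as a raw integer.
+0x02: 2b 00 ⇒ word 0x2b00 (big)
  opcode bits[15:11]=0x5: pop/R
  rd@[10:8]=0x3 ⇒ d

d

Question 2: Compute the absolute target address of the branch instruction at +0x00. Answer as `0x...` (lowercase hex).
+0x00: 87 fe ⇒ word 0x87fe (big)
  opcode bits[15:11]=0x10: bne/J
  imm: (w>>0)&0x7ff=0x7fe (s11→-2) → $-2
  target = base 0x1e72 + off 0x00 + 2 + imm -2 = 0x1e72

0x1e72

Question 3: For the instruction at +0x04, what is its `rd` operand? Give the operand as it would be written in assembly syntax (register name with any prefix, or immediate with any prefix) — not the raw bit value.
c

@+04  big-endian(5a 00) = 0x5a00
  op=0x5a00>>11=0xb ⇒ cmp (RR)
  rd: (w>>8)&0x7=0x2 → c
  rs: (w>>5)&0x7=0x0 → a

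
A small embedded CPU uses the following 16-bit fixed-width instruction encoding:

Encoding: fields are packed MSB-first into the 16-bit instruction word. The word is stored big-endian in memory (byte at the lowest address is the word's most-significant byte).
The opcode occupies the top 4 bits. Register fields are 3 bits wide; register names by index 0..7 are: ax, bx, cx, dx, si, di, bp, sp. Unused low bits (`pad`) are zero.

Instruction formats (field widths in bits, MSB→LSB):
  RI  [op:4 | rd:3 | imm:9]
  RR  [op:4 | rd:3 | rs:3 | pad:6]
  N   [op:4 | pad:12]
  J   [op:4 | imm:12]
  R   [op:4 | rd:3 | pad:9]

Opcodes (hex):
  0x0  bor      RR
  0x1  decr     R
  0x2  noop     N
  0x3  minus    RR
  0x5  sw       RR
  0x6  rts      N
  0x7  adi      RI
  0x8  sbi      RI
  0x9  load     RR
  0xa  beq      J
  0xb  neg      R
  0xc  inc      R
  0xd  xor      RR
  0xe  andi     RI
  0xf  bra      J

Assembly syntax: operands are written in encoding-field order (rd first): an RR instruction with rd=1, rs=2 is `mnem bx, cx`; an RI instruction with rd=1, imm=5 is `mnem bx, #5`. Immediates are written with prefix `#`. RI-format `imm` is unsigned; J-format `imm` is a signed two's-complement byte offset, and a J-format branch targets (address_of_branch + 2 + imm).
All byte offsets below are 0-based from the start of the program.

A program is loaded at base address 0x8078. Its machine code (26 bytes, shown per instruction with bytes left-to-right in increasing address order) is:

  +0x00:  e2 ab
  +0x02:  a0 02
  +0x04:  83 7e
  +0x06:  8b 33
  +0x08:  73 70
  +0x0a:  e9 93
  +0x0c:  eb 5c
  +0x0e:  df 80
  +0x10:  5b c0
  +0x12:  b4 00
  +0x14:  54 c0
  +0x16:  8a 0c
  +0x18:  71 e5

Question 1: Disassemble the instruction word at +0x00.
andi bx, #171

+0x00: e2 ab ⇒ word 0xe2ab (big)
  top 4b → 0xe → andi [RI]
  rd@[11:9]=0x1 ⇒ bx
  imm@[8:0]=0xab ⇒ #171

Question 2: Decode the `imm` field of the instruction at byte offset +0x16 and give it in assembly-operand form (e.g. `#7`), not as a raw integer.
@+16  big-endian(8a 0c) = 0x8a0c
  top 4b → 0x8 → sbi [RI]
  [11:9] rd=5 = di
  [8:0] imm=12 = #12

#12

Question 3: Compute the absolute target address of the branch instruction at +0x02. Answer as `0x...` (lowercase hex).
0x807e

+0x02: a0 02 ⇒ word 0xa002 (big)
  op=0xa002>>12=0xa ⇒ beq (J)
  imm@[11:0]=0x2 ⇒ #2
  target = base 0x8078 + off 0x02 + 2 + imm 2 = 0x807e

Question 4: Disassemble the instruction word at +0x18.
adi ax, #485

off 0x18: read 71 e5 as big → 0x71e5
  top 4b → 0x7 → adi [RI]
  rd@[11:9]=0x0 ⇒ ax
  imm@[8:0]=0x1e5 ⇒ #485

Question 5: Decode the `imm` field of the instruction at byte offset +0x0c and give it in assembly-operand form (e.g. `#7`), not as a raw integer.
off 0x0c: read eb 5c as big → 0xeb5c
  top 4b → 0xe → andi [RI]
  [11:9] rd=5 = di
  [8:0] imm=348 = #348

#348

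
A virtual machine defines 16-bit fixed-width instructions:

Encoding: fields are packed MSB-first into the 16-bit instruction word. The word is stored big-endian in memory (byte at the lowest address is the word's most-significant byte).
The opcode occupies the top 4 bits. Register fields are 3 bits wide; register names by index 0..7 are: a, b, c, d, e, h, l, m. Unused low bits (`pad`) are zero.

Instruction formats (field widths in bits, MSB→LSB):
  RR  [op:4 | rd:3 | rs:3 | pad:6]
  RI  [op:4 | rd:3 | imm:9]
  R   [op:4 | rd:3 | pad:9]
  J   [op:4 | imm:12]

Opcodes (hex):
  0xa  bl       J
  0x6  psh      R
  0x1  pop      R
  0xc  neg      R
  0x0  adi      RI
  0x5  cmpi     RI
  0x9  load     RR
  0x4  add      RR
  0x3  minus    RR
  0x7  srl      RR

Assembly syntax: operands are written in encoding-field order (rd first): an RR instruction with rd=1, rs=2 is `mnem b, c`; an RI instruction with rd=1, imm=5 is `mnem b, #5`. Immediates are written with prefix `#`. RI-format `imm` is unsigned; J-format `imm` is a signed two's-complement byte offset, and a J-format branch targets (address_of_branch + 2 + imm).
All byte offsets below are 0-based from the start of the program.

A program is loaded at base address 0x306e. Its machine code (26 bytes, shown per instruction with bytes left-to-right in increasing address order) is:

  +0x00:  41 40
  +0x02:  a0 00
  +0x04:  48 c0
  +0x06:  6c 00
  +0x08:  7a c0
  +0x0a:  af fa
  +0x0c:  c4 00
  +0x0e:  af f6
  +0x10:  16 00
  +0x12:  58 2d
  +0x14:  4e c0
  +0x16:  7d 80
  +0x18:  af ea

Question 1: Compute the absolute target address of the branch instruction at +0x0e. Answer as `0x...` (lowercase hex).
0x3074

+0x0e: af f6 ⇒ word 0xaff6 (big)
  top 4b → 0xa → bl [J]
  imm@[11:0]=0xff6 (s12→-10) ⇒ #-10
  target = base 0x306e + off 0x0e + 2 + imm -10 = 0x3074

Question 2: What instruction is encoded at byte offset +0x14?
+0x14: 4e c0 ⇒ word 0x4ec0 (big)
  opcode bits[15:12]=0x4: add/RR
  rd: (w>>9)&0x7=0x7 → m
  rs: (w>>6)&0x7=0x3 → d

add m, d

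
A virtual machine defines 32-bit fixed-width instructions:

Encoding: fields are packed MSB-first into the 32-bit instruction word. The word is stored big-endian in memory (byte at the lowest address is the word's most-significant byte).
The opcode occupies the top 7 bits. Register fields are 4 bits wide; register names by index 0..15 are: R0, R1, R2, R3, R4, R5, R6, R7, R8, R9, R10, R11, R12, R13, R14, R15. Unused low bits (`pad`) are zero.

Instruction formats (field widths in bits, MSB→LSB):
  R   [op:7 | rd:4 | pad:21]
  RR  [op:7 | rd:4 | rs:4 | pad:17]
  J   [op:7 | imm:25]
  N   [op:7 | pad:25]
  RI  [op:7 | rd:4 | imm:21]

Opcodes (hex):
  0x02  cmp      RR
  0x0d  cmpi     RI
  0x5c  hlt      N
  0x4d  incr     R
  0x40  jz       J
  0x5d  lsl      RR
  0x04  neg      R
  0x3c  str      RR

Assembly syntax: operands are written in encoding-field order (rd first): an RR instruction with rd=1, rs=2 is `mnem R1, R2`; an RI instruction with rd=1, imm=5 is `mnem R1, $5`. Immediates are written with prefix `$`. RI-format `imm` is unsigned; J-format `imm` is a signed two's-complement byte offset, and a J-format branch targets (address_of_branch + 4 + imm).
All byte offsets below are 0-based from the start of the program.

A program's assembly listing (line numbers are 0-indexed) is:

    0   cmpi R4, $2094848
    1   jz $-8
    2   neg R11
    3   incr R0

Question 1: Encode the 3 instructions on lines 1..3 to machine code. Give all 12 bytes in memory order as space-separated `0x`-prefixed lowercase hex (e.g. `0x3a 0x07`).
0x81 0xff 0xff 0xf8 0x09 0x60 0x00 0x00 0x9a 0x00 0x00 0x00

1. jz fields op=0x40:7|imm=-8:25 → word 81fffff8h → 81 ff ff f8
2. neg fields op=0x4:7|rd=11:4|pad=0:21 → word 09600000h → 09 60 00 00
3. incr fields op=0x4d:7|rd=0:4|pad=0:21 → word 9a000000h → 9a 00 00 00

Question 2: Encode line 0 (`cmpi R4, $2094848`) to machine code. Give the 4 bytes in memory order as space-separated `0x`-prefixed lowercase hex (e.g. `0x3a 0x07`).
0. cmpi fields op=0xd:7|rd=4:4|imm=2094848:21 → word 1a9ff700h → 1a 9f f7 00

0x1a 0x9f 0xf7 0x00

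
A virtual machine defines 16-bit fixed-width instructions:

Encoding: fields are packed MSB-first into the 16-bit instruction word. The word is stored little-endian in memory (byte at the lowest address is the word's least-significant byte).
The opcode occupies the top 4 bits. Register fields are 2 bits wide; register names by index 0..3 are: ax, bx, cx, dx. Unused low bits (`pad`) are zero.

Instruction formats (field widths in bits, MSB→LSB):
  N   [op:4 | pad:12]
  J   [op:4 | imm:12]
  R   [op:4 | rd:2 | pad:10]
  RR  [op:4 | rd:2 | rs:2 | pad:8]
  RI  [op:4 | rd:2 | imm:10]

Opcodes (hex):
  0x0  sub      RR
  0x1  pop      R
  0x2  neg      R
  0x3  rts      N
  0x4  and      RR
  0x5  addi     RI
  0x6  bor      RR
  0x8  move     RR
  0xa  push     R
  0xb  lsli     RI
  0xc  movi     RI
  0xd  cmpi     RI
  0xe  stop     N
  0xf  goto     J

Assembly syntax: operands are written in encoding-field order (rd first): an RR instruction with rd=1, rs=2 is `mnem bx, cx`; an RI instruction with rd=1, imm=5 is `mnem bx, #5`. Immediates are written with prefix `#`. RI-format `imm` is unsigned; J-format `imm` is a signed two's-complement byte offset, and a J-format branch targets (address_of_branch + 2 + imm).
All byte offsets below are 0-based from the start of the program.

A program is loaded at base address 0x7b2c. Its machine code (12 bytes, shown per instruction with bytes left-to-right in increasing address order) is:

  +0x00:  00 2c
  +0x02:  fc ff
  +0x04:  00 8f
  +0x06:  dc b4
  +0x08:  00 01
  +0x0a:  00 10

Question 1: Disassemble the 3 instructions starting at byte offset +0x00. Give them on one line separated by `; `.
off 0x00: read 00 2c as little → 0x2c00
  top 4b → 0x2 → neg [R]
  rd@[11:10]=0x3 ⇒ dx
off 0x02: read fc ff as little → 0xfffc
  top 4b → 0xf → goto [J]
  imm@[11:0]=0xffc (s12→-4) ⇒ #-4
off 0x04: read 00 8f as little → 0x8f00
  top 4b → 0x8 → move [RR]
  rd@[11:10]=0x3 ⇒ dx
  rs@[9:8]=0x3 ⇒ dx

neg dx; goto #-4; move dx, dx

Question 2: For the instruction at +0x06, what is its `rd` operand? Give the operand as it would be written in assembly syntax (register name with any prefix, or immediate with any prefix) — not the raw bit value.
bx

+0x06: dc b4 ⇒ word 0xb4dc (little)
  top 4b → 0xb → lsli [RI]
  rd: (w>>10)&0x3=0x1 → bx
  imm: (w>>0)&0x3ff=0xdc → #220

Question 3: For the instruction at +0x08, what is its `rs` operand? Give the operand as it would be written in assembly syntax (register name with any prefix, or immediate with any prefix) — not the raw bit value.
bx

+0x08: 00 01 ⇒ word 0x0100 (little)
  top 4b → 0x0 → sub [RR]
  [11:10] rd=0 = ax
  [9:8] rs=1 = bx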